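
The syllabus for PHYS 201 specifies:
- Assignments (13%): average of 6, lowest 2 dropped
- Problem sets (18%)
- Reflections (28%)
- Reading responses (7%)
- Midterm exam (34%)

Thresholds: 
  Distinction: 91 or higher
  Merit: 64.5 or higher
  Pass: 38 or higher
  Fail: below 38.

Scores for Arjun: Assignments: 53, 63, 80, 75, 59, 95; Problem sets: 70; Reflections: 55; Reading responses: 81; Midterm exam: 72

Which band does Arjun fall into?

Assignments: drop 53, 59 → average of remaining 4 = 313/4 = 78.25
Weighted total:
  Assignments 78.25 × 0.13 = 10.1725
  Problem sets 70 × 0.18 = 12.6
  Reflections 55 × 0.28 = 15.4
  Reading responses 81 × 0.07 = 5.67
  Midterm exam 72 × 0.34 = 24.48
Sum = 68.3225
68.3225 is ≥ 64.5 and < 91 → Merit

Merit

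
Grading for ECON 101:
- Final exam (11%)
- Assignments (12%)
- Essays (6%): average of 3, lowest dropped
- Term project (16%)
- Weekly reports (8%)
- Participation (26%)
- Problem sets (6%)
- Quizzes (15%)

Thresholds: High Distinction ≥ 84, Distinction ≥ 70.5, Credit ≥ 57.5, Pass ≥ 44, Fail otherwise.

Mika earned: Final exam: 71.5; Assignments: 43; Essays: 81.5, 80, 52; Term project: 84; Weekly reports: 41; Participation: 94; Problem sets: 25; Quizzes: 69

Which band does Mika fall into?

Distinction

Essays: drop 52 → average of remaining 2 = 161.5/2 = 80.75
Weighted total:
  Final exam 71.5 × 0.11 = 7.865
  Assignments 43 × 0.12 = 5.16
  Essays 80.75 × 0.06 = 4.845
  Term project 84 × 0.16 = 13.44
  Weekly reports 41 × 0.08 = 3.28
  Participation 94 × 0.26 = 24.44
  Problem sets 25 × 0.06 = 1.5
  Quizzes 69 × 0.15 = 10.35
Sum = 70.88
70.88 is ≥ 70.5 and < 84 → Distinction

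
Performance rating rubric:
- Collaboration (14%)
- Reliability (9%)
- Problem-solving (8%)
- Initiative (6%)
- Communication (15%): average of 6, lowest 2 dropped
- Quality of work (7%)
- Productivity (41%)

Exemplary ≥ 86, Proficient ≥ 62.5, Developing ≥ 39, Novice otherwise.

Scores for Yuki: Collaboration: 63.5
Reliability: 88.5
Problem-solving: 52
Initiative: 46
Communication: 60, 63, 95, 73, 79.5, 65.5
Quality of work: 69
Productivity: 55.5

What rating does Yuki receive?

Communication: drop 60, 63 → average of remaining 4 = 313/4 = 78.25
Weighted total:
  Collaboration 63.5 × 0.14 = 8.89
  Reliability 88.5 × 0.09 = 7.965
  Problem-solving 52 × 0.08 = 4.16
  Initiative 46 × 0.06 = 2.76
  Communication 78.25 × 0.15 = 11.7375
  Quality of work 69 × 0.07 = 4.83
  Productivity 55.5 × 0.41 = 22.755
Sum = 63.0975
63.0975 is ≥ 62.5 and < 86 → Proficient

Proficient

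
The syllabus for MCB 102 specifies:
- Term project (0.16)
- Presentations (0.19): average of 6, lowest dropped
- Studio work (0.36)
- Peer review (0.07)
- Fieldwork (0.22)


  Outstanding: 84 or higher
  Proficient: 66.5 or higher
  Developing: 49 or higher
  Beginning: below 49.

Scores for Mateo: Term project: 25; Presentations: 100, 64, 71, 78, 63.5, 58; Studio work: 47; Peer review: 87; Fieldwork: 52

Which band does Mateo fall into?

Presentations: drop 58 → average of remaining 5 = 376.5/5 = 75.3
Weighted total:
  Term project 25 × 0.16 = 4
  Presentations 75.3 × 0.19 = 14.307
  Studio work 47 × 0.36 = 16.92
  Peer review 87 × 0.07 = 6.09
  Fieldwork 52 × 0.22 = 11.44
Sum = 52.757
52.757 is ≥ 49 and < 66.5 → Developing

Developing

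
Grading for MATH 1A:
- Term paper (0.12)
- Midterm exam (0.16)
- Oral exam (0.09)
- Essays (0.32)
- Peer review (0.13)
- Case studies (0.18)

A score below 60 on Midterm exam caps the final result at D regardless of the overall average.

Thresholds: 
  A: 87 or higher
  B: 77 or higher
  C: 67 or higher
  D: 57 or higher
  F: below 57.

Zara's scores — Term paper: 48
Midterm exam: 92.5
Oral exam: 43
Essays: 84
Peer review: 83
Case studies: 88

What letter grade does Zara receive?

B

Midterm exam score 92.5 ≥ 60: minimum met.
Weighted total:
  Term paper 48 × 0.12 = 5.76
  Midterm exam 92.5 × 0.16 = 14.8
  Oral exam 43 × 0.09 = 3.87
  Essays 84 × 0.32 = 26.88
  Peer review 83 × 0.13 = 10.79
  Case studies 88 × 0.18 = 15.84
Sum = 77.94
77.94 is ≥ 77 and < 87 → B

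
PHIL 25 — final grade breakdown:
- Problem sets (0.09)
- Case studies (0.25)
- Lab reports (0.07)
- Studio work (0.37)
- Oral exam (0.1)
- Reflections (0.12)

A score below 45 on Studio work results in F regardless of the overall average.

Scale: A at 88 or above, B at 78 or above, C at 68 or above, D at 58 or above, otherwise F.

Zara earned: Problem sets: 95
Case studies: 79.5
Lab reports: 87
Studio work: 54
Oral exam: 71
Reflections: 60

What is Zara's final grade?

C

Studio work score 54 ≥ 45: minimum met.
Weighted total:
  Problem sets 95 × 0.09 = 8.55
  Case studies 79.5 × 0.25 = 19.875
  Lab reports 87 × 0.07 = 6.09
  Studio work 54 × 0.37 = 19.98
  Oral exam 71 × 0.1 = 7.1
  Reflections 60 × 0.12 = 7.2
Sum = 68.795
68.795 is ≥ 68 and < 78 → C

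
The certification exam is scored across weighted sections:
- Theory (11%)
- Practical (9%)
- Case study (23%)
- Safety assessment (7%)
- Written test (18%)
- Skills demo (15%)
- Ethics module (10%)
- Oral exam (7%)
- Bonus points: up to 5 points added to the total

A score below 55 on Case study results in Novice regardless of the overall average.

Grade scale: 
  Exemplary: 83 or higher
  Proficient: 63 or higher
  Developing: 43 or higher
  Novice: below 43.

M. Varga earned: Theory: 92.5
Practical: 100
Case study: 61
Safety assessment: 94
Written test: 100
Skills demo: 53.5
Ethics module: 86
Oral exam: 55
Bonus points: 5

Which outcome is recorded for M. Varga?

Case study score 61 ≥ 55: minimum met.
Weighted total:
  Theory 92.5 × 0.11 = 10.175
  Practical 100 × 0.09 = 9
  Case study 61 × 0.23 = 14.03
  Safety assessment 94 × 0.07 = 6.58
  Written test 100 × 0.18 = 18
  Skills demo 53.5 × 0.15 = 8.025
  Ethics module 86 × 0.1 = 8.6
  Oral exam 55 × 0.07 = 3.85
Sum = 78.26
Bonus points: 78.26 + 5 = 83.26
83.26 ≥ 83 → Exemplary

Exemplary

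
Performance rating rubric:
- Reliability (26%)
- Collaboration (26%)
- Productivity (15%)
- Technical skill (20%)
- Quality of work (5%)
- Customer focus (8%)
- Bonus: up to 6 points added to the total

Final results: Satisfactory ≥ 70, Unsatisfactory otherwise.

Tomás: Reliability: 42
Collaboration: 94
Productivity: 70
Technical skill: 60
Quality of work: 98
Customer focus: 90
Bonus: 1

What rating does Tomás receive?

Satisfactory

Weighted total:
  Reliability 42 × 0.26 = 10.92
  Collaboration 94 × 0.26 = 24.44
  Productivity 70 × 0.15 = 10.5
  Technical skill 60 × 0.2 = 12
  Quality of work 98 × 0.05 = 4.9
  Customer focus 90 × 0.08 = 7.2
Sum = 69.96
Bonus: 69.96 + 1 = 70.96
70.96 ≥ 70 → Satisfactory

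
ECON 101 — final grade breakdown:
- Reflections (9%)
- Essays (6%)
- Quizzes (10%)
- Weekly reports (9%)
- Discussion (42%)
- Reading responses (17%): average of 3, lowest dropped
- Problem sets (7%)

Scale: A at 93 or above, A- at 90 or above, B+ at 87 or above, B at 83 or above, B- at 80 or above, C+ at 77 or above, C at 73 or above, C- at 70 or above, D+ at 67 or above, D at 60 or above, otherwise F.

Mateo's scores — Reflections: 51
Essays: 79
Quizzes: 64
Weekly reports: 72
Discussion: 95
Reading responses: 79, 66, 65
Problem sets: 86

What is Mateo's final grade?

B-

Reading responses: drop 65 → average of remaining 2 = 145/2 = 72.5
Weighted total:
  Reflections 51 × 0.09 = 4.59
  Essays 79 × 0.06 = 4.74
  Quizzes 64 × 0.1 = 6.4
  Weekly reports 72 × 0.09 = 6.48
  Discussion 95 × 0.42 = 39.9
  Reading responses 72.5 × 0.17 = 12.325
  Problem sets 86 × 0.07 = 6.02
Sum = 80.455
80.455 is ≥ 80 and < 83 → B-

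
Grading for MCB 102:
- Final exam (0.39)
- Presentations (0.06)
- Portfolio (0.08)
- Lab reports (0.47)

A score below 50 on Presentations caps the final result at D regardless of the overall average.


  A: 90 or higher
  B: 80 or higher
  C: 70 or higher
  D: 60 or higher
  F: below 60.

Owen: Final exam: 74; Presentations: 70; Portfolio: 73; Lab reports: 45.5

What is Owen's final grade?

Presentations score 70 ≥ 50: minimum met.
Weighted total:
  Final exam 74 × 0.39 = 28.86
  Presentations 70 × 0.06 = 4.2
  Portfolio 73 × 0.08 = 5.84
  Lab reports 45.5 × 0.47 = 21.385
Sum = 60.285
60.285 is ≥ 60 and < 70 → D

D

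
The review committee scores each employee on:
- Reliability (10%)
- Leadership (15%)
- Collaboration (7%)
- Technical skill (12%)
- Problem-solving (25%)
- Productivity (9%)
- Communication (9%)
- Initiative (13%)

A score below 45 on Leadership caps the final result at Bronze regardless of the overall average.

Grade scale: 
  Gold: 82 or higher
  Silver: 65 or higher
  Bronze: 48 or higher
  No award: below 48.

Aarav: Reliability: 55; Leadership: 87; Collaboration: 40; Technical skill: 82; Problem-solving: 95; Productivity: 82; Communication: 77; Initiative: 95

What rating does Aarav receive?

Silver

Leadership score 87 ≥ 45: minimum met.
Weighted total:
  Reliability 55 × 0.1 = 5.5
  Leadership 87 × 0.15 = 13.05
  Collaboration 40 × 0.07 = 2.8
  Technical skill 82 × 0.12 = 9.84
  Problem-solving 95 × 0.25 = 23.75
  Productivity 82 × 0.09 = 7.38
  Communication 77 × 0.09 = 6.93
  Initiative 95 × 0.13 = 12.35
Sum = 81.6
81.6 is ≥ 65 and < 82 → Silver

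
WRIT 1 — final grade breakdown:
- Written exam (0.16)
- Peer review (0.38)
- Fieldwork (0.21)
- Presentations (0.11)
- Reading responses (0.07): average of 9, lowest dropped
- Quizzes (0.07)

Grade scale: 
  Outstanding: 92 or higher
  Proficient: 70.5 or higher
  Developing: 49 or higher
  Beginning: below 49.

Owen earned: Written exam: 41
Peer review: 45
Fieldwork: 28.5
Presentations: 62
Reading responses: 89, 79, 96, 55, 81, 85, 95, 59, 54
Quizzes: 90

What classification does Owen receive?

Beginning

Reading responses: drop 54 → average of remaining 8 = 639/8 = 79.875
Weighted total:
  Written exam 41 × 0.16 = 6.56
  Peer review 45 × 0.38 = 17.1
  Fieldwork 28.5 × 0.21 = 5.985
  Presentations 62 × 0.11 = 6.82
  Reading responses 79.875 × 0.07 = 5.59125
  Quizzes 90 × 0.07 = 6.3
Sum = 48.35625
48.35625 < 49 → Beginning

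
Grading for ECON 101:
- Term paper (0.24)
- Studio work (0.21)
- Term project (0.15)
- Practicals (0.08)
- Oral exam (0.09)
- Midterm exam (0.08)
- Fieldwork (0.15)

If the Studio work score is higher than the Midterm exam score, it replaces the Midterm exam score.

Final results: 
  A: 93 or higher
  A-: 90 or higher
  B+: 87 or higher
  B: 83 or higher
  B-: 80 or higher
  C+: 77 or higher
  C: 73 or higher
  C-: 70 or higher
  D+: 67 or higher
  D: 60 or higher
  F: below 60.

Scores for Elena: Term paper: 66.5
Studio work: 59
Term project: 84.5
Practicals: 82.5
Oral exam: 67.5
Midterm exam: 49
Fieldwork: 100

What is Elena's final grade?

C

Studio work (59) > Midterm exam (49), so Midterm exam counts as 59.
Weighted total:
  Term paper 66.5 × 0.24 = 15.96
  Studio work 59 × 0.21 = 12.39
  Term project 84.5 × 0.15 = 12.675
  Practicals 82.5 × 0.08 = 6.6
  Oral exam 67.5 × 0.09 = 6.075
  Midterm exam 59 × 0.08 = 4.72
  Fieldwork 100 × 0.15 = 15
Sum = 73.42
73.42 is ≥ 73 and < 77 → C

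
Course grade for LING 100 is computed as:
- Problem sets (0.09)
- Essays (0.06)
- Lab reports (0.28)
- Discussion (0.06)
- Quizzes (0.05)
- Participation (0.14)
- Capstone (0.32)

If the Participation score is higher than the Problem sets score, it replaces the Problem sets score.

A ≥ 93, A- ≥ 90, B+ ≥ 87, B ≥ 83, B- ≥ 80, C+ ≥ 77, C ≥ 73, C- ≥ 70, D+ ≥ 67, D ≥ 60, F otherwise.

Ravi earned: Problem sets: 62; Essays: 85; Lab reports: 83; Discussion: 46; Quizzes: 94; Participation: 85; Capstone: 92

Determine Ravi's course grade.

B

Participation (85) > Problem sets (62), so Problem sets counts as 85.
Weighted total:
  Problem sets 85 × 0.09 = 7.65
  Essays 85 × 0.06 = 5.1
  Lab reports 83 × 0.28 = 23.24
  Discussion 46 × 0.06 = 2.76
  Quizzes 94 × 0.05 = 4.7
  Participation 85 × 0.14 = 11.9
  Capstone 92 × 0.32 = 29.44
Sum = 84.79
84.79 is ≥ 83 and < 87 → B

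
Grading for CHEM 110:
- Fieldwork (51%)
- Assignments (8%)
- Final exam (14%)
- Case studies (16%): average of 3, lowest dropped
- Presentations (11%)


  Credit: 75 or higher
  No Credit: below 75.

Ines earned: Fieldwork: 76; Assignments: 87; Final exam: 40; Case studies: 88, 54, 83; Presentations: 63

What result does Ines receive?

Case studies: drop 54 → average of remaining 2 = 171/2 = 85.5
Weighted total:
  Fieldwork 76 × 0.51 = 38.76
  Assignments 87 × 0.08 = 6.96
  Final exam 40 × 0.14 = 5.6
  Case studies 85.5 × 0.16 = 13.68
  Presentations 63 × 0.11 = 6.93
Sum = 71.93
71.93 < 75 → No Credit

No Credit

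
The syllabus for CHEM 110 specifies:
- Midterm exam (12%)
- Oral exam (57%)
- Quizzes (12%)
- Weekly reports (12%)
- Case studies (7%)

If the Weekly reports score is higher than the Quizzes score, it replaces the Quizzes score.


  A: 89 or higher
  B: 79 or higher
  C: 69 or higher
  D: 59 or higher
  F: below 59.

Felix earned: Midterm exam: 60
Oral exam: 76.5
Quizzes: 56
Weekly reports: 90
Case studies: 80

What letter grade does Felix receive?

C

Weekly reports (90) > Quizzes (56), so Quizzes counts as 90.
Weighted total:
  Midterm exam 60 × 0.12 = 7.2
  Oral exam 76.5 × 0.57 = 43.605
  Quizzes 90 × 0.12 = 10.8
  Weekly reports 90 × 0.12 = 10.8
  Case studies 80 × 0.07 = 5.6
Sum = 78.005
78.005 is ≥ 69 and < 79 → C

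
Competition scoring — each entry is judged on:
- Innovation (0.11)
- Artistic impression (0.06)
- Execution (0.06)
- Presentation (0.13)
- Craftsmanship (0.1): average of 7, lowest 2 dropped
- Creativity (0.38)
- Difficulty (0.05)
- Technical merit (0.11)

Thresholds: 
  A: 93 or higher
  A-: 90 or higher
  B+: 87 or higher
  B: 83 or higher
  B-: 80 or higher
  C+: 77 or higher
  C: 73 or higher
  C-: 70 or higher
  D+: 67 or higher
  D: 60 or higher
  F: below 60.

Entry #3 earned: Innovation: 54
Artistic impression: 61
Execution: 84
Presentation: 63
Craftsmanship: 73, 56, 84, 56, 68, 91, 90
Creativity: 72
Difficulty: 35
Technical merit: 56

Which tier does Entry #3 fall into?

Craftsmanship: drop 56, 56 → average of remaining 5 = 406/5 = 81.2
Weighted total:
  Innovation 54 × 0.11 = 5.94
  Artistic impression 61 × 0.06 = 3.66
  Execution 84 × 0.06 = 5.04
  Presentation 63 × 0.13 = 8.19
  Craftsmanship 81.2 × 0.1 = 8.12
  Creativity 72 × 0.38 = 27.36
  Difficulty 35 × 0.05 = 1.75
  Technical merit 56 × 0.11 = 6.16
Sum = 66.22
66.22 is ≥ 60 and < 67 → D

D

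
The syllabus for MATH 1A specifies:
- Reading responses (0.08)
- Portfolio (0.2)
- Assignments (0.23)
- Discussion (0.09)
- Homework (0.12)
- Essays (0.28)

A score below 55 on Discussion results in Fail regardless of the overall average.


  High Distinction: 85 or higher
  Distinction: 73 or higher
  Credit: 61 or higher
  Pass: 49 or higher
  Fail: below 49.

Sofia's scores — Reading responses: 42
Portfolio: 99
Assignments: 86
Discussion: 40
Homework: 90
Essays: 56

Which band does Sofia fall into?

Fail

Discussion score 40 < 55: minimum not met.
Weighted total:
  Reading responses 42 × 0.08 = 3.36
  Portfolio 99 × 0.2 = 19.8
  Assignments 86 × 0.23 = 19.78
  Discussion 40 × 0.09 = 3.6
  Homework 90 × 0.12 = 10.8
  Essays 56 × 0.28 = 15.68
Sum = 73.02
Because the Discussion minimum was not met, the result is Fail.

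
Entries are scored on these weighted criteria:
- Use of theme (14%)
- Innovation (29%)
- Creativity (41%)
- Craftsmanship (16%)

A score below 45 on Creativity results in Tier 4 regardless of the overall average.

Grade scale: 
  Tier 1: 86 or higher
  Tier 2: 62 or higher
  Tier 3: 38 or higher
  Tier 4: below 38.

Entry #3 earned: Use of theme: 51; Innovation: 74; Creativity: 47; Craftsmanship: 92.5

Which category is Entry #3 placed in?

Creativity score 47 ≥ 45: minimum met.
Weighted total:
  Use of theme 51 × 0.14 = 7.14
  Innovation 74 × 0.29 = 21.46
  Creativity 47 × 0.41 = 19.27
  Craftsmanship 92.5 × 0.16 = 14.8
Sum = 62.67
62.67 is ≥ 62 and < 86 → Tier 2

Tier 2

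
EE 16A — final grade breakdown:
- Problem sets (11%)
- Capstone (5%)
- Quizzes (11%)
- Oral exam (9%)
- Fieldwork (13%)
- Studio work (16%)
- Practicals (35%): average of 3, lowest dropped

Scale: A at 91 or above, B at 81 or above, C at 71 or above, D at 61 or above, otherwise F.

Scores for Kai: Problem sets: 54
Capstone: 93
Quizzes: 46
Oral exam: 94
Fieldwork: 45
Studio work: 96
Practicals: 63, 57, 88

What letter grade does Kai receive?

C

Practicals: drop 57 → average of remaining 2 = 151/2 = 75.5
Weighted total:
  Problem sets 54 × 0.11 = 5.94
  Capstone 93 × 0.05 = 4.65
  Quizzes 46 × 0.11 = 5.06
  Oral exam 94 × 0.09 = 8.46
  Fieldwork 45 × 0.13 = 5.85
  Studio work 96 × 0.16 = 15.36
  Practicals 75.5 × 0.35 = 26.425
Sum = 71.745
71.745 is ≥ 71 and < 81 → C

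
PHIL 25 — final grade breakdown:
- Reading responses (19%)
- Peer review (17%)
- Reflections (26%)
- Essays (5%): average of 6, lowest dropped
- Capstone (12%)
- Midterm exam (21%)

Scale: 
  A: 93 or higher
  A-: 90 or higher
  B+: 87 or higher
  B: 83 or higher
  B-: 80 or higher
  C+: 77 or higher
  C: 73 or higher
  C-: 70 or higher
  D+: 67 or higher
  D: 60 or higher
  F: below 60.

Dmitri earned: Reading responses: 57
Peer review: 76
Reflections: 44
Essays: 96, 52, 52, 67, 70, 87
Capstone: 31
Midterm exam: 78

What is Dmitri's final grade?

F

Essays: drop 52 → average of remaining 5 = 372/5 = 74.4
Weighted total:
  Reading responses 57 × 0.19 = 10.83
  Peer review 76 × 0.17 = 12.92
  Reflections 44 × 0.26 = 11.44
  Essays 74.4 × 0.05 = 3.72
  Capstone 31 × 0.12 = 3.72
  Midterm exam 78 × 0.21 = 16.38
Sum = 59.01
59.01 < 60 → F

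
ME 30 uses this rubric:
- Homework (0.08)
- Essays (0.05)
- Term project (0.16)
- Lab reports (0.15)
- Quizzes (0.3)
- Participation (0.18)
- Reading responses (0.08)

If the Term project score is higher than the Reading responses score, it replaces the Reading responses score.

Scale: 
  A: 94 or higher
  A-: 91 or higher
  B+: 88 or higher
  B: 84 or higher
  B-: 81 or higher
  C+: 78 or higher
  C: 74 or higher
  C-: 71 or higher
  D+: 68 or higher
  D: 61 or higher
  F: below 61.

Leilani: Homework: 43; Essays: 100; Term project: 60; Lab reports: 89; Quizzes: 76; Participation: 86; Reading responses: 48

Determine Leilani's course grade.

Term project (60) > Reading responses (48), so Reading responses counts as 60.
Weighted total:
  Homework 43 × 0.08 = 3.44
  Essays 100 × 0.05 = 5
  Term project 60 × 0.16 = 9.6
  Lab reports 89 × 0.15 = 13.35
  Quizzes 76 × 0.3 = 22.8
  Participation 86 × 0.18 = 15.48
  Reading responses 60 × 0.08 = 4.8
Sum = 74.47
74.47 is ≥ 74 and < 78 → C

C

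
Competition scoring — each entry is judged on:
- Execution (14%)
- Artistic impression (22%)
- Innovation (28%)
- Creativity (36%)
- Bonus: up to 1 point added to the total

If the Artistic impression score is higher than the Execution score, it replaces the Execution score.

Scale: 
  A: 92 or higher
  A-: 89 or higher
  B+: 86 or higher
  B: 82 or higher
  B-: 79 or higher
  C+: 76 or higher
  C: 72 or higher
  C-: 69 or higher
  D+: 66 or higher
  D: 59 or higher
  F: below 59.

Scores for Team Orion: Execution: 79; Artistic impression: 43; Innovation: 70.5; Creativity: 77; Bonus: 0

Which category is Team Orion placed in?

D+

Artistic impression (43) ≤ Execution (79), so Execution stays at 79.
Weighted total:
  Execution 79 × 0.14 = 11.06
  Artistic impression 43 × 0.22 = 9.46
  Innovation 70.5 × 0.28 = 19.74
  Creativity 77 × 0.36 = 27.72
Sum = 67.98
Bonus: 67.98 + 0 = 67.98
67.98 is ≥ 66 and < 69 → D+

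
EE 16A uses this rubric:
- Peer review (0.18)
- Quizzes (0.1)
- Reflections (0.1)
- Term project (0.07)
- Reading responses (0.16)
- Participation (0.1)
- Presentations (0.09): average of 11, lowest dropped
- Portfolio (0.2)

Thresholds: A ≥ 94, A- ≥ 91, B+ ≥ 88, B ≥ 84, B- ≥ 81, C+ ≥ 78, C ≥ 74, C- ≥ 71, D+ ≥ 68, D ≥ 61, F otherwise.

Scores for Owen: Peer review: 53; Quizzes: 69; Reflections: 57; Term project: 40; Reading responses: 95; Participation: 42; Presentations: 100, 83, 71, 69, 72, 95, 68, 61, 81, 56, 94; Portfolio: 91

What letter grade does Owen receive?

Presentations: drop 56 → average of remaining 10 = 794/10 = 79.4
Weighted total:
  Peer review 53 × 0.18 = 9.54
  Quizzes 69 × 0.1 = 6.9
  Reflections 57 × 0.1 = 5.7
  Term project 40 × 0.07 = 2.8
  Reading responses 95 × 0.16 = 15.2
  Participation 42 × 0.1 = 4.2
  Presentations 79.4 × 0.09 = 7.146
  Portfolio 91 × 0.2 = 18.2
Sum = 69.686
69.686 is ≥ 68 and < 71 → D+

D+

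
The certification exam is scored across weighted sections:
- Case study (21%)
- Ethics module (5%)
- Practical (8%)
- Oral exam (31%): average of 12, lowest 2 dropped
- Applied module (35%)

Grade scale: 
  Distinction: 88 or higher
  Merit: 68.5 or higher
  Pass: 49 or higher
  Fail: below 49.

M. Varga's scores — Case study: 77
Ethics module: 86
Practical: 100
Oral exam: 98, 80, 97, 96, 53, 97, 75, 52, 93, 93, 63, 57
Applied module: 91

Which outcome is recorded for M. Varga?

Merit

Oral exam: drop 52, 53 → average of remaining 10 = 849/10 = 84.9
Weighted total:
  Case study 77 × 0.21 = 16.17
  Ethics module 86 × 0.05 = 4.3
  Practical 100 × 0.08 = 8
  Oral exam 84.9 × 0.31 = 26.319
  Applied module 91 × 0.35 = 31.85
Sum = 86.639
86.639 is ≥ 68.5 and < 88 → Merit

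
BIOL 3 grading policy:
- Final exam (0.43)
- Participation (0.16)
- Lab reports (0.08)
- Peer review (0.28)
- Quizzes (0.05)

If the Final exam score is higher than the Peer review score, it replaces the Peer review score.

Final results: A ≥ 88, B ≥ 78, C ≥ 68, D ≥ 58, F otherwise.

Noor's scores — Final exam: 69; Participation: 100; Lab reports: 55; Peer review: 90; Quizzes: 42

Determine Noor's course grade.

Final exam (69) ≤ Peer review (90), so Peer review stays at 90.
Weighted total:
  Final exam 69 × 0.43 = 29.67
  Participation 100 × 0.16 = 16
  Lab reports 55 × 0.08 = 4.4
  Peer review 90 × 0.28 = 25.2
  Quizzes 42 × 0.05 = 2.1
Sum = 77.37
77.37 is ≥ 68 and < 78 → C

C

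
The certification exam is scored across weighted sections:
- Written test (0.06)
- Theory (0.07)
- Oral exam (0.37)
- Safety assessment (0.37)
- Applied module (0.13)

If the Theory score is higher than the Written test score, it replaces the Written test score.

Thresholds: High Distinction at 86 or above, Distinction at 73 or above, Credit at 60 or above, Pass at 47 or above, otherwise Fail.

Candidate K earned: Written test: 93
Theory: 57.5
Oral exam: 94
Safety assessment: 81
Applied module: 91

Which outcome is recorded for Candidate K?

Theory (57.5) ≤ Written test (93), so Written test stays at 93.
Weighted total:
  Written test 93 × 0.06 = 5.58
  Theory 57.5 × 0.07 = 4.025
  Oral exam 94 × 0.37 = 34.78
  Safety assessment 81 × 0.37 = 29.97
  Applied module 91 × 0.13 = 11.83
Sum = 86.185
86.185 ≥ 86 → High Distinction

High Distinction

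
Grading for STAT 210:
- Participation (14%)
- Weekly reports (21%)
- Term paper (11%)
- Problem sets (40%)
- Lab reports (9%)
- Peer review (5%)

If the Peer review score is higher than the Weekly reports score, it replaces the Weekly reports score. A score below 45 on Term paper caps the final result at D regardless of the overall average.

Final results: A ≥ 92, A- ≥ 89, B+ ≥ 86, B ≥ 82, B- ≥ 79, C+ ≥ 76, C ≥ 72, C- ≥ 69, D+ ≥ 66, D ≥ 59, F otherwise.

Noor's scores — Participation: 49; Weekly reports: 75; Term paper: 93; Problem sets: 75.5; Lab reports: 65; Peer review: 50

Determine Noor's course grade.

C-

Peer review (50) ≤ Weekly reports (75), so Weekly reports stays at 75.
Term paper score 93 ≥ 45: minimum met.
Weighted total:
  Participation 49 × 0.14 = 6.86
  Weekly reports 75 × 0.21 = 15.75
  Term paper 93 × 0.11 = 10.23
  Problem sets 75.5 × 0.4 = 30.2
  Lab reports 65 × 0.09 = 5.85
  Peer review 50 × 0.05 = 2.5
Sum = 71.39
71.39 is ≥ 69 and < 72 → C-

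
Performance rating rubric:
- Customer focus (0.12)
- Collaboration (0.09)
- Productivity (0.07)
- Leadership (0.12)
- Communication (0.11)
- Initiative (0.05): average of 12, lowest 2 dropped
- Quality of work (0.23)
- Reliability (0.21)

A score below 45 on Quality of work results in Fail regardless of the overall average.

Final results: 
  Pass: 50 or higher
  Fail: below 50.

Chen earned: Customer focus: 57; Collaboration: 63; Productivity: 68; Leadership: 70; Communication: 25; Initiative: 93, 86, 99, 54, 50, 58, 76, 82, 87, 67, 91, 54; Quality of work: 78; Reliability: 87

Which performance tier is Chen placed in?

Pass

Initiative: drop 50, 54 → average of remaining 10 = 793/10 = 79.3
Quality of work score 78 ≥ 45: minimum met.
Weighted total:
  Customer focus 57 × 0.12 = 6.84
  Collaboration 63 × 0.09 = 5.67
  Productivity 68 × 0.07 = 4.76
  Leadership 70 × 0.12 = 8.4
  Communication 25 × 0.11 = 2.75
  Initiative 79.3 × 0.05 = 3.965
  Quality of work 78 × 0.23 = 17.94
  Reliability 87 × 0.21 = 18.27
Sum = 68.595
68.595 ≥ 50 → Pass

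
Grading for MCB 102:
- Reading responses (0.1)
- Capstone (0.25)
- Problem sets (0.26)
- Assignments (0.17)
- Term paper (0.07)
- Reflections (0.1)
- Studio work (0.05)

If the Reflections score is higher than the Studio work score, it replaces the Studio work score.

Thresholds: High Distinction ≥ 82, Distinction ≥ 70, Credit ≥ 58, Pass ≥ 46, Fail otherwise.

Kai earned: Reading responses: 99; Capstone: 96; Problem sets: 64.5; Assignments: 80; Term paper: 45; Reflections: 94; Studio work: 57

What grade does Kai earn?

Reflections (94) > Studio work (57), so Studio work counts as 94.
Weighted total:
  Reading responses 99 × 0.1 = 9.9
  Capstone 96 × 0.25 = 24
  Problem sets 64.5 × 0.26 = 16.77
  Assignments 80 × 0.17 = 13.6
  Term paper 45 × 0.07 = 3.15
  Reflections 94 × 0.1 = 9.4
  Studio work 94 × 0.05 = 4.7
Sum = 81.52
81.52 is ≥ 70 and < 82 → Distinction

Distinction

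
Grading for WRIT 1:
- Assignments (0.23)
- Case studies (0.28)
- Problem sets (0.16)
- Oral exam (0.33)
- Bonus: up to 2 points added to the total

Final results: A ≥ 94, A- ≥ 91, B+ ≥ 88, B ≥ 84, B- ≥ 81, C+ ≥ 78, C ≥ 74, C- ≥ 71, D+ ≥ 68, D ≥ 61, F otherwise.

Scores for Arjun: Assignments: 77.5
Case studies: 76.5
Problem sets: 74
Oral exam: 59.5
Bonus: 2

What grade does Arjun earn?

C-

Weighted total:
  Assignments 77.5 × 0.23 = 17.825
  Case studies 76.5 × 0.28 = 21.42
  Problem sets 74 × 0.16 = 11.84
  Oral exam 59.5 × 0.33 = 19.635
Sum = 70.72
Bonus: 70.72 + 2 = 72.72
72.72 is ≥ 71 and < 74 → C-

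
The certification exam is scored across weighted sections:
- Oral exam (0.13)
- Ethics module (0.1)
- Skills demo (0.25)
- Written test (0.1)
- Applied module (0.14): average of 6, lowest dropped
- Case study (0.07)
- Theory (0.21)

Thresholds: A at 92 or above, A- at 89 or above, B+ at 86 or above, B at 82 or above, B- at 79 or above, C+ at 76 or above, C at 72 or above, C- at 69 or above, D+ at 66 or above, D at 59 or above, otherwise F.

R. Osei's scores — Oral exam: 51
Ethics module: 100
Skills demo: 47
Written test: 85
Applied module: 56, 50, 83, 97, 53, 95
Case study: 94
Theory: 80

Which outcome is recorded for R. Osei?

C-

Applied module: drop 50 → average of remaining 5 = 384/5 = 76.8
Weighted total:
  Oral exam 51 × 0.13 = 6.63
  Ethics module 100 × 0.1 = 10
  Skills demo 47 × 0.25 = 11.75
  Written test 85 × 0.1 = 8.5
  Applied module 76.8 × 0.14 = 10.752
  Case study 94 × 0.07 = 6.58
  Theory 80 × 0.21 = 16.8
Sum = 71.012
71.012 is ≥ 69 and < 72 → C-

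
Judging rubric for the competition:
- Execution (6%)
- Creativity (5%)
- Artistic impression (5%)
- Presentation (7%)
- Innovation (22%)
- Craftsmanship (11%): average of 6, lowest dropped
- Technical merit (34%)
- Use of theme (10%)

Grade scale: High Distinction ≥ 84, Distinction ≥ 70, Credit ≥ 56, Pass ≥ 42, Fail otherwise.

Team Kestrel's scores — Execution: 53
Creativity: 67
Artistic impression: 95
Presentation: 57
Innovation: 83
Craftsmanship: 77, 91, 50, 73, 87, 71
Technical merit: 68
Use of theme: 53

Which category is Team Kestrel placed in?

Distinction

Craftsmanship: drop 50 → average of remaining 5 = 399/5 = 79.8
Weighted total:
  Execution 53 × 0.06 = 3.18
  Creativity 67 × 0.05 = 3.35
  Artistic impression 95 × 0.05 = 4.75
  Presentation 57 × 0.07 = 3.99
  Innovation 83 × 0.22 = 18.26
  Craftsmanship 79.8 × 0.11 = 8.778
  Technical merit 68 × 0.34 = 23.12
  Use of theme 53 × 0.1 = 5.3
Sum = 70.728
70.728 is ≥ 70 and < 84 → Distinction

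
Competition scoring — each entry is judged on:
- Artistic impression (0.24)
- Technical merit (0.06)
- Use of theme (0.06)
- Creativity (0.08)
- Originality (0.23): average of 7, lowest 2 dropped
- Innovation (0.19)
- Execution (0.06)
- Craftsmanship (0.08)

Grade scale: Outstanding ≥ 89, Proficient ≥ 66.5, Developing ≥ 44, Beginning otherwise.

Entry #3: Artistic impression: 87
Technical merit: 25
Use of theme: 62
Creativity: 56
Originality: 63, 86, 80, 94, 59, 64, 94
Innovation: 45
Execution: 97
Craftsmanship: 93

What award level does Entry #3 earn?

Originality: drop 59, 63 → average of remaining 5 = 418/5 = 83.6
Weighted total:
  Artistic impression 87 × 0.24 = 20.88
  Technical merit 25 × 0.06 = 1.5
  Use of theme 62 × 0.06 = 3.72
  Creativity 56 × 0.08 = 4.48
  Originality 83.6 × 0.23 = 19.228
  Innovation 45 × 0.19 = 8.55
  Execution 97 × 0.06 = 5.82
  Craftsmanship 93 × 0.08 = 7.44
Sum = 71.618
71.618 is ≥ 66.5 and < 89 → Proficient

Proficient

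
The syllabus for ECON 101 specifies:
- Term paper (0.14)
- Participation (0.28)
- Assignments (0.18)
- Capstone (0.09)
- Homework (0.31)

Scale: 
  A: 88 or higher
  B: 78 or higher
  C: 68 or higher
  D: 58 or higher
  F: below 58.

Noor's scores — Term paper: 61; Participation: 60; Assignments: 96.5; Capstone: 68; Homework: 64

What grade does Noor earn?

C

Weighted total:
  Term paper 61 × 0.14 = 8.54
  Participation 60 × 0.28 = 16.8
  Assignments 96.5 × 0.18 = 17.37
  Capstone 68 × 0.09 = 6.12
  Homework 64 × 0.31 = 19.84
Sum = 68.67
68.67 is ≥ 68 and < 78 → C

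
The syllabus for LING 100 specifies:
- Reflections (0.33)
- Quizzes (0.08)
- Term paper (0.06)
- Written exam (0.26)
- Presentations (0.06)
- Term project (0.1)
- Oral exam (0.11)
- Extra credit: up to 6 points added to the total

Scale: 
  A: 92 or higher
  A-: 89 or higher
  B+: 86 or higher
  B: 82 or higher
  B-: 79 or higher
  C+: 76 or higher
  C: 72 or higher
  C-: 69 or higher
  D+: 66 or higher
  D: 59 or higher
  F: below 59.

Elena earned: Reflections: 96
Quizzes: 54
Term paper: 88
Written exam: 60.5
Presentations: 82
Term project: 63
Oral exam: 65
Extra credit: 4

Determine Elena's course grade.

Weighted total:
  Reflections 96 × 0.33 = 31.68
  Quizzes 54 × 0.08 = 4.32
  Term paper 88 × 0.06 = 5.28
  Written exam 60.5 × 0.26 = 15.73
  Presentations 82 × 0.06 = 4.92
  Term project 63 × 0.1 = 6.3
  Oral exam 65 × 0.11 = 7.15
Sum = 75.38
Extra credit: 75.38 + 4 = 79.38
79.38 is ≥ 79 and < 82 → B-

B-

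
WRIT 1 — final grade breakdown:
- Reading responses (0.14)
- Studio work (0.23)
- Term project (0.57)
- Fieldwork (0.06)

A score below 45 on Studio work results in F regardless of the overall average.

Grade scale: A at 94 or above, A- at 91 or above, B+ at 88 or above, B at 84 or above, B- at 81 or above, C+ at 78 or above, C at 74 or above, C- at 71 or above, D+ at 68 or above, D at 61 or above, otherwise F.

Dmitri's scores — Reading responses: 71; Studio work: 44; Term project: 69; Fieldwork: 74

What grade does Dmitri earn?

Studio work score 44 < 45: minimum not met.
Weighted total:
  Reading responses 71 × 0.14 = 9.94
  Studio work 44 × 0.23 = 10.12
  Term project 69 × 0.57 = 39.33
  Fieldwork 74 × 0.06 = 4.44
Sum = 63.83
Because the Studio work minimum was not met, the result is F.

F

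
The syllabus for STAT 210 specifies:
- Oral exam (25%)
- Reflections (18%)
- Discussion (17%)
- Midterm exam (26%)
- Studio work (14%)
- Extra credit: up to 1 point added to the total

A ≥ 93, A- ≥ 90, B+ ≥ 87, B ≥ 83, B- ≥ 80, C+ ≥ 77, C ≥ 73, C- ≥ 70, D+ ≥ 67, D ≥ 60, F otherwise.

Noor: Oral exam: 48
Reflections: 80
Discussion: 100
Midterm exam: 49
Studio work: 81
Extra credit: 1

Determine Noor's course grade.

Weighted total:
  Oral exam 48 × 0.25 = 12
  Reflections 80 × 0.18 = 14.4
  Discussion 100 × 0.17 = 17
  Midterm exam 49 × 0.26 = 12.74
  Studio work 81 × 0.14 = 11.34
Sum = 67.48
Extra credit: 67.48 + 1 = 68.48
68.48 is ≥ 67 and < 70 → D+

D+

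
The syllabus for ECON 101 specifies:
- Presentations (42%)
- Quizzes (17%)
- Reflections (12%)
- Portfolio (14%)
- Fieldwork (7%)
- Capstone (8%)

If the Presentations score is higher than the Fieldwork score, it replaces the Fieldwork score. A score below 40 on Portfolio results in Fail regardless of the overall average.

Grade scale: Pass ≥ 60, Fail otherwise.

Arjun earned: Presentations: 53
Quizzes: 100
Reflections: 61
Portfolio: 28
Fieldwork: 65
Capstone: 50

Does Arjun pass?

Fail

Presentations (53) ≤ Fieldwork (65), so Fieldwork stays at 65.
Portfolio score 28 < 40: minimum not met.
Weighted total:
  Presentations 53 × 0.42 = 22.26
  Quizzes 100 × 0.17 = 17
  Reflections 61 × 0.12 = 7.32
  Portfolio 28 × 0.14 = 3.92
  Fieldwork 65 × 0.07 = 4.55
  Capstone 50 × 0.08 = 4
Sum = 59.05
Because the Portfolio minimum was not met, the result is Fail.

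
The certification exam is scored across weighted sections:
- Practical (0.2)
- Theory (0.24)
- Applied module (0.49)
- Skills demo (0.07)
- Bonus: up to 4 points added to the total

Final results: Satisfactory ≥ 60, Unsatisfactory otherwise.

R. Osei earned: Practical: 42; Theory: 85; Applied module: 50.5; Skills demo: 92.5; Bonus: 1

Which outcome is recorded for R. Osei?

Weighted total:
  Practical 42 × 0.2 = 8.4
  Theory 85 × 0.24 = 20.4
  Applied module 50.5 × 0.49 = 24.745
  Skills demo 92.5 × 0.07 = 6.475
Sum = 60.02
Bonus: 60.02 + 1 = 61.02
61.02 ≥ 60 → Satisfactory

Satisfactory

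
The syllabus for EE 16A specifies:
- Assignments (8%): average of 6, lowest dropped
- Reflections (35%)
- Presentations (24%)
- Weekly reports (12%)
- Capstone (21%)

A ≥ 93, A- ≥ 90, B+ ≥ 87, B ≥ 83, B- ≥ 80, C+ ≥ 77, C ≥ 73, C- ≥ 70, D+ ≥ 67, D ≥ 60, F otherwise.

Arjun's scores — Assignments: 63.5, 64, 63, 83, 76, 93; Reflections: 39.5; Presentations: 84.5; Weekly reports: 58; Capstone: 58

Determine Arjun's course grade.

Assignments: drop 63 → average of remaining 5 = 379.5/5 = 75.9
Weighted total:
  Assignments 75.9 × 0.08 = 6.072
  Reflections 39.5 × 0.35 = 13.825
  Presentations 84.5 × 0.24 = 20.28
  Weekly reports 58 × 0.12 = 6.96
  Capstone 58 × 0.21 = 12.18
Sum = 59.317
59.317 < 60 → F

F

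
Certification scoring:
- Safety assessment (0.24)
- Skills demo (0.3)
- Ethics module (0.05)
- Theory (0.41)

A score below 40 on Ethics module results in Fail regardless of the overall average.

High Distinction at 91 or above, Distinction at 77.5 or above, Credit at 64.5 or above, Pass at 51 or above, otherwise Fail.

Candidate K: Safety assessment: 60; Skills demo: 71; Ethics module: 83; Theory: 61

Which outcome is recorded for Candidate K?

Credit

Ethics module score 83 ≥ 40: minimum met.
Weighted total:
  Safety assessment 60 × 0.24 = 14.4
  Skills demo 71 × 0.3 = 21.3
  Ethics module 83 × 0.05 = 4.15
  Theory 61 × 0.41 = 25.01
Sum = 64.86
64.86 is ≥ 64.5 and < 77.5 → Credit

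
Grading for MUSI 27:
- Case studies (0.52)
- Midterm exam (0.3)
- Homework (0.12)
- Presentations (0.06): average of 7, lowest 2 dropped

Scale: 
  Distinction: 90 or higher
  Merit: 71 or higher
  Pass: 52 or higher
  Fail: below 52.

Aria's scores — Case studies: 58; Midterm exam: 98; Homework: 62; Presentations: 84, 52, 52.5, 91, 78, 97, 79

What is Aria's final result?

Presentations: drop 52, 52.5 → average of remaining 5 = 429/5 = 85.8
Weighted total:
  Case studies 58 × 0.52 = 30.16
  Midterm exam 98 × 0.3 = 29.4
  Homework 62 × 0.12 = 7.44
  Presentations 85.8 × 0.06 = 5.148
Sum = 72.148
72.148 is ≥ 71 and < 90 → Merit

Merit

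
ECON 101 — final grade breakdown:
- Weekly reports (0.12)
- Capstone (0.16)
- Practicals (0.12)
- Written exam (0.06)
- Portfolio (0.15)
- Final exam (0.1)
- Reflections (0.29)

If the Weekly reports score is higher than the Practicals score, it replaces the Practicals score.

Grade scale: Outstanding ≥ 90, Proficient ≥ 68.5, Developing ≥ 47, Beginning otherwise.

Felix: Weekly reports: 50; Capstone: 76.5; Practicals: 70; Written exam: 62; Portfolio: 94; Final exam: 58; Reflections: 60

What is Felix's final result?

Weekly reports (50) ≤ Practicals (70), so Practicals stays at 70.
Weighted total:
  Weekly reports 50 × 0.12 = 6
  Capstone 76.5 × 0.16 = 12.24
  Practicals 70 × 0.12 = 8.4
  Written exam 62 × 0.06 = 3.72
  Portfolio 94 × 0.15 = 14.1
  Final exam 58 × 0.1 = 5.8
  Reflections 60 × 0.29 = 17.4
Sum = 67.66
67.66 is ≥ 47 and < 68.5 → Developing

Developing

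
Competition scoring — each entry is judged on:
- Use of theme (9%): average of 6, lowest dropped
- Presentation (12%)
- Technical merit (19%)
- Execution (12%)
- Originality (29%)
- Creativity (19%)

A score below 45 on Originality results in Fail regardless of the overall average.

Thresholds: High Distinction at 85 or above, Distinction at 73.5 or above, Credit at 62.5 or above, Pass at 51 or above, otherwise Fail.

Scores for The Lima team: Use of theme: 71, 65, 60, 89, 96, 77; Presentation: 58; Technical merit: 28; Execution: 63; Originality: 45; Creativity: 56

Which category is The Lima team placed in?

Use of theme: drop 60 → average of remaining 5 = 398/5 = 79.6
Originality score 45 ≥ 45: minimum met.
Weighted total:
  Use of theme 79.6 × 0.09 = 7.164
  Presentation 58 × 0.12 = 6.96
  Technical merit 28 × 0.19 = 5.32
  Execution 63 × 0.12 = 7.56
  Originality 45 × 0.29 = 13.05
  Creativity 56 × 0.19 = 10.64
Sum = 50.694
50.694 < 51 → Fail

Fail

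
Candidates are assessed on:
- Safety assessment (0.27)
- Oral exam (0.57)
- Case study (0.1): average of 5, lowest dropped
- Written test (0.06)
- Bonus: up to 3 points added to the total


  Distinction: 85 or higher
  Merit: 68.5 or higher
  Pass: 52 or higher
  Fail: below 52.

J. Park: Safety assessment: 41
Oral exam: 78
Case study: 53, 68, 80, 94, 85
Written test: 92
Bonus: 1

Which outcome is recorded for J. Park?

Merit

Case study: drop 53 → average of remaining 4 = 327/4 = 81.75
Weighted total:
  Safety assessment 41 × 0.27 = 11.07
  Oral exam 78 × 0.57 = 44.46
  Case study 81.75 × 0.1 = 8.175
  Written test 92 × 0.06 = 5.52
Sum = 69.225
Bonus: 69.225 + 1 = 70.225
70.225 is ≥ 68.5 and < 85 → Merit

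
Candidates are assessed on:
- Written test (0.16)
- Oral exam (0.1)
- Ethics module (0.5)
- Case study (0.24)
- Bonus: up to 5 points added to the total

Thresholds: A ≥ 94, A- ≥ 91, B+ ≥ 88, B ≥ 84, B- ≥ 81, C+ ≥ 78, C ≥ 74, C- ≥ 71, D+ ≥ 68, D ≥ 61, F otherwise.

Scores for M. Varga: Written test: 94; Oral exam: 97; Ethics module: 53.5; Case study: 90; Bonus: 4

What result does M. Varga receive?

C

Weighted total:
  Written test 94 × 0.16 = 15.04
  Oral exam 97 × 0.1 = 9.7
  Ethics module 53.5 × 0.5 = 26.75
  Case study 90 × 0.24 = 21.6
Sum = 73.09
Bonus: 73.09 + 4 = 77.09
77.09 is ≥ 74 and < 78 → C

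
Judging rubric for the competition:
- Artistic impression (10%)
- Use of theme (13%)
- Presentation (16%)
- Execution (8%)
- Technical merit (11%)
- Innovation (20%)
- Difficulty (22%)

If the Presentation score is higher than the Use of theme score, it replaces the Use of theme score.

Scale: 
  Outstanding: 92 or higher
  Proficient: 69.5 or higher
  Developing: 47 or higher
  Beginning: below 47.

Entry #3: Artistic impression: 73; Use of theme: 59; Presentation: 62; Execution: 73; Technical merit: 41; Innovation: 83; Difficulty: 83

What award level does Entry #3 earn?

Presentation (62) > Use of theme (59), so Use of theme counts as 62.
Weighted total:
  Artistic impression 73 × 0.1 = 7.3
  Use of theme 62 × 0.13 = 8.06
  Presentation 62 × 0.16 = 9.92
  Execution 73 × 0.08 = 5.84
  Technical merit 41 × 0.11 = 4.51
  Innovation 83 × 0.2 = 16.6
  Difficulty 83 × 0.22 = 18.26
Sum = 70.49
70.49 is ≥ 69.5 and < 92 → Proficient

Proficient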